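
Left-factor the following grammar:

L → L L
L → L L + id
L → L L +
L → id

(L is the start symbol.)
Left-factoring transforms A → αβ₁ | αβ₂ into A → αA' and A' → β₁ | β₂
(α is the longest common prefix among the alternatives). Repeat until
no nonterminal has two alternatives with a common prefix.

Round 1: L has alternatives sharing prefix 'L L'. Introduce L': L → L L L'
  Add: L' → ε
  Add: L' → + id
  Add: L' → +

Round 2: L' has alternatives sharing prefix '+'. Introduce L'': L' → + L''
  Add: L'' → id
  Add: L'' → ε

No remaining common prefixes — done.

Resulting grammar:
L → L L L'
L' → ε
L' → + L''
L'' → id
L'' → ε
L → id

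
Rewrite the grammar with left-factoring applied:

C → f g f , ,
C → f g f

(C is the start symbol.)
C → f g f C'
C' → , ,
C' → ε

Left-factoring transforms A → αβ₁ | αβ₂ into A → αA' and A' → β₁ | β₂
(α is the longest common prefix among the alternatives). Repeat until
no nonterminal has two alternatives with a common prefix.

Round 1: C has alternatives sharing prefix 'f g f'. Introduce C': C → f g f C'
  Add: C' → , ,
  Add: C' → ε

No remaining common prefixes — done.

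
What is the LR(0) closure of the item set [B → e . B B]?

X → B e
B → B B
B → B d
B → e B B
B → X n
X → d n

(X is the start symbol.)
{ [B → . B B], [B → . B d], [B → . X n], [B → . e B B], [B → e . B B], [X → . B e], [X → . d n] }

To compute CLOSURE, for each item [A → α.Bβ] where B is a non-terminal, add [B → .γ] for all productions B → γ; repeat for the newly added items until nothing changes.

Start with: [B → e . B B]
  [B → e . B B] has the dot before B: add [B → . B B], [B → . B d], [B → . e B B], [B → . X n]
  [B → . X n] has the dot before X: add [X → . B e], [X → . d n]
No further items can be added.

CLOSURE = { [B → . B B], [B → . B d], [B → . X n], [B → . e B B], [B → e . B B], [X → . B e], [X → . d n] }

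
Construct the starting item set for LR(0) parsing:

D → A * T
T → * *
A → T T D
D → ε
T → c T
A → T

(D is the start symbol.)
First, augment the grammar with D' → D
I₀ = CLOSURE({ [D' → . D] }):
  [D' → . D] has the dot before D: add [D → . A * T], [D → .]
  [D → . A * T] has the dot before A: add [A → . T T D], [A → . T]
  [A → . T T D] has the dot before T: add [T → . * *], [T → . c T]
No further items can be added.

I₀ = { [A → . T T D], [A → . T], [D → . A * T], [D → .], [D' → . D], [T → . * *], [T → . c T] }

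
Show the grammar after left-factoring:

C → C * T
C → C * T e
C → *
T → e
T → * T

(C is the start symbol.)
Left-factoring transforms A → αβ₁ | αβ₂ into A → αA' and A' → β₁ | β₂
(α is the longest common prefix among the alternatives). Repeat until
no nonterminal has two alternatives with a common prefix.

Round 1: C has alternatives sharing prefix 'C * T'. Introduce C': C → C * T C'
  Add: C' → ε
  Add: C' → e

No remaining common prefixes — done.

Resulting grammar:
C → C * T C'
C' → ε
C' → e
C → *
T → e
T → * T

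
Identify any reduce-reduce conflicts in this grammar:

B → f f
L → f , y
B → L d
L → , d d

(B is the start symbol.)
A reduce-reduce conflict occurs when an LR(0) state has two complete items [A → α .] and [B → β .] — both call for a reduction, and with no lookahead the parser cannot choose between them.

Augment with B' → B and build the canonical LR(0) collection (I0 = CLOSURE({[B' → . B]}), then GOTO on every symbol after a dot until no new states appear). It has 11 states:
  I0: { [B → . L d], [B → . f f], [B' → . B], [L → . , d d], [L → . f , y] }  — shift
  I1: { [L → , . d d] }  — shift
  I2: { [B' → B .] }  — accept
  I3: { [B → L . d] }  — shift
  I4: { [B → f . f], [L → f . , y] }  — shift
  I5: { [L → f , . y] }  — shift
  I6: { [B → f f .] }  — reduce
  I7: { [L → f , y .] }  — reduce
  I8: { [B → L d .] }  — reduce
  I9: { [L → , d . d] }  — shift
  I10: { [L → , d d .] }  — reduce

No state contains more than one complete item.

Answer: No reduce-reduce conflicts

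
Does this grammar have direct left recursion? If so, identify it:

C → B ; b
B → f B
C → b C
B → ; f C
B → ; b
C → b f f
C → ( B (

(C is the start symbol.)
No direct left recursion

C → B ; b: starts with B
B → f B: starts with f
C → b C: starts with b
B → ; f C: starts with ';'
B → ; b: starts with ';'
C → b f f: starts with b
C → ( B (: starts with '('

No direct left recursion found.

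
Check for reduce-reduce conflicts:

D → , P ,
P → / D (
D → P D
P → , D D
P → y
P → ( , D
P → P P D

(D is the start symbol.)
A reduce-reduce conflict occurs when an LR(0) state has two complete items [A → α .] and [B → β .] — both call for a reduction, and with no lookahead the parser cannot choose between them.

Augment with D' → D and build the canonical LR(0) collection (I0 = CLOSURE({[D' → . D]}), then GOTO on every symbol after a dot until no new states appear). It has 18 states:
  I0: { [D → . , P ,], [D → . P D], [D' → . D], [P → . ( , D], [P → . , D D], [P → . / D (], [P → . P P D], [P → . y] }  — shift
  I1: { [P → ( . , D] }  — shift
  I2: { [D → , . P ,], [D → . , P ,], [D → . P D], [P → , . D D], [P → . ( , D], [P → . , D D], [P → . / D (], [P → . P P D], [P → . y] }  — shift
  I3: { [D → . , P ,], [D → . P D], [P → . ( , D], [P → . , D D], [P → . / D (], [P → . P P D], [P → . y], [P → / . D (] }  — shift
  I4: { [D' → D .] }  — accept
  I5: { [D → . , P ,], [D → . P D], [D → P . D], [P → . ( , D], [P → . , D D], [P → . / D (], [P → . P P D], [P → . y], [P → P . P D] }  — shift
  I6: { [P → y .] }  — reduce
  I7: { [D → P D .] }  — reduce
  I8: { [D → . , P ,], [D → . P D], [D → P . D], [P → . ( , D], [P → . , D D], [P → . / D (], [P → . P P D], [P → . y], [P → P . P D], [P → P P . D] }  — shift
  I9: { [D → P D .], [P → P P D .] }  — 2 reduces
  I10: { [P → / D . (] }  — shift
  I11: { [P → / D ( .] }  — reduce
  I12: { [D → . , P ,], [D → . P D], [P → , D . D], [P → . ( , D], [P → . , D D], [P → . / D (], [P → . P P D], [P → . y] }  — shift
  I13: { [D → , P . ,], [D → . , P ,], [D → . P D], [D → P . D], [P → . ( , D], [P → . , D D], [P → . / D (], [P → . P P D], [P → . y], [P → P . P D] }  — shift
  I14: { [D → , . P ,], [D → , P , .], [D → . , P ,], [D → . P D], [P → , . D D], [P → . ( , D], [P → . , D D], [P → . / D (], [P → . P P D], [P → . y] }  — shift, reduce
  I15: { [P → , D D .] }  — reduce
  I16: { [D → . , P ,], [D → . P D], [P → ( , . D], [P → . ( , D], [P → . , D D], [P → . / D (], [P → . P P D], [P → . y] }  — shift
  I17: { [P → ( , D .] }  — reduce

I9 contains complete items [D → P D .], [P → P P D .] — reduce-reduce conflict.

Answer: Yes — I9: [D → P D .] vs [P → P P D .]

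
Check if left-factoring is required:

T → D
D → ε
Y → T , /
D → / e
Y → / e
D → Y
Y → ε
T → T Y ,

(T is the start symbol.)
No, left-factoring is not needed

Left-factoring is needed when two productions for the same non-terminal
share a common prefix on the right-hand side.

Productions for T:
  T → D
  T → T Y ,
Productions for D:
  D → ε
  D → / e
  D → Y
Productions for Y:
  Y → T , /
  Y → / e
  Y → ε

No common prefixes found.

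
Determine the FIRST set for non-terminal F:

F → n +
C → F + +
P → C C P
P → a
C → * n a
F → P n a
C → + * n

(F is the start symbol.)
{ '*', '+', 'a', 'n' }

To compute FIRST(F), examine every production with F on the left-hand side, reading each right-hand side left to right until a non-nullable symbol is reached.

FIRST sets of the other non-terminals involved (by the same procedure, iterated to a fixed point):
  FIRST(P) = { '*', '+', 'a', 'n' }

From F → n +:
  - n is a terminal: add 'n' and stop
From F → P n a:
  - P is a non-terminal: add FIRST(P) \ {ε} = { '*', '+', 'a', 'n' }
    P is not nullable, so stop

Collecting: FIRST(F) = { '*', '+', 'a', 'n' }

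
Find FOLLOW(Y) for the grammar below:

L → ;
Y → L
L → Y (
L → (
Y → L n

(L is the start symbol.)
In L → Y (: Y is followed by '(', add FIRST('(') \ {ε} = { '(' }

Taking the union: FOLLOW(Y) = { '(' }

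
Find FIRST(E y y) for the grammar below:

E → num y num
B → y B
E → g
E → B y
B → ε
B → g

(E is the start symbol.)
FIRST sets of the non-terminals involved (from the grammar, by fixed-point iteration):
  FIRST(E) = { 'g', 'num', 'y' }

To compute FIRST(E y y), process the symbols left to right:
Symbol E is a non-terminal. Add FIRST(E) \ {ε} = { 'g', 'num', 'y' }
E is not nullable (ε ∉ FIRST(E)), so stop here.
FIRST(E y y) = { 'g', 'num', 'y' }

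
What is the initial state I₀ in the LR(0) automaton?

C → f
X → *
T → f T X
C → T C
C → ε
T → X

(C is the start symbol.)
{ [C → . T C], [C → . f], [C → .], [C' → . C], [T → . X], [T → . f T X], [X → . *] }

First, augment the grammar with C' → C
I₀ = CLOSURE({ [C' → . C] }):
  [C' → . C] has the dot before C: add [C → . f], [C → . T C], [C → .]
  [C → . T C] has the dot before T: add [T → . f T X], [T → . X]
  [T → . X] has the dot before X: add [X → . *]
No further items can be added.

I₀ = { [C → . T C], [C → . f], [C → .], [C' → . C], [T → . X], [T → . f T X], [X → . *] }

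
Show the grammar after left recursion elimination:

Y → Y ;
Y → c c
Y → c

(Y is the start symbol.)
Y → c c Y'
Y → c Y'
Y' → ; Y'
Y' → ε

Y is directly left-recursive. The standard transformation for
  A → A α₁ | ... | A α_m | β₁ | ... | β_n
is
  A  → β₁ A' | ... | β_n A'
  A' → α₁ A' | ... | α_m A' | ε

Y → c c becomes Y → c c Y'
Y → c becomes Y → c Y'
Y → Y ; becomes Y' → ; Y'
Add Y' → ε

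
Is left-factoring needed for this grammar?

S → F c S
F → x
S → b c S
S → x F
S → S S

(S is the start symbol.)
Left-factoring is needed when two productions for the same non-terminal
share a common prefix on the right-hand side.

Productions for S:
  S → F c S
  S → b c S
  S → x F
  S → S S

No common prefixes found.

Answer: No, left-factoring is not needed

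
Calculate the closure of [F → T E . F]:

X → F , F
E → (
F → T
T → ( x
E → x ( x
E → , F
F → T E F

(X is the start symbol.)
To compute CLOSURE, for each item [A → α.Bβ] where B is a non-terminal, add [B → .γ] for all productions B → γ; repeat for the newly added items until nothing changes.

Start with: [F → T E . F]
  [F → T E . F] has the dot before F: add [F → . T], [F → . T E F]
  [F → . T] has the dot before T: add [T → . ( x]
No further items can be added.

CLOSURE = { [F → . T E F], [F → . T], [F → T E . F], [T → . ( x] }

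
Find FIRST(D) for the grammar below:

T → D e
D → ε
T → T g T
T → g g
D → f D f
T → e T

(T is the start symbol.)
To compute FIRST(D), examine every production with D on the left-hand side, reading each right-hand side left to right until a non-nullable symbol is reached.

From D → ε:
  - ε-production, so ε ∈ FIRST(D)
From D → f D f:
  - f is a terminal: add 'f' and stop

Collecting: FIRST(D) = { 'f', ε }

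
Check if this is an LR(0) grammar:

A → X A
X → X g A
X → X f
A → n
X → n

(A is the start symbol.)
Augment with A' → A and build the canonical LR(0) collection (I0 = CLOSURE({[A' → . A]}), then GOTO on every symbol after a dot until no new states appear). It has 8 states:
  I0: { [A → . X A], [A → . n], [A' → . A], [X → . X f], [X → . X g A], [X → . n] }  — shift
  I1: { [A' → A .] }  — accept
  I2: { [A → . X A], [A → . n], [A → X . A], [X → . X f], [X → . X g A], [X → . n], [X → X . f], [X → X . g A] }  — shift
  I3: { [A → n .], [X → n .] }  — 2 reduces
  I4: { [A → X A .] }  — reduce
  I5: { [X → X f .] }  — reduce
  I6: { [A → . X A], [A → . n], [X → . X f], [X → . X g A], [X → . n], [X → X g . A] }  — shift
  I7: { [X → X g A .] }  — reduce

Conflict in state I3:
  Reduce-reduce conflict: [A → n .] and [X → n .]
So the grammar is NOT LR(0).

Answer: No. Reduce-reduce conflict: [A → n .] and [X → n .]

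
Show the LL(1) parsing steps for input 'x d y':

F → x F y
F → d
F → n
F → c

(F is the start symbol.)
Stack is shown with the top on the left.

Stack    Input    Action
------------------------
F $      x d y $  output F → x F y
x F y $  x d y $  match 'x'
F y $    d y $    output F → d
d y $    d y $    match 'd'
y $      y $      match 'y'
$        $        accept

The string is accepted.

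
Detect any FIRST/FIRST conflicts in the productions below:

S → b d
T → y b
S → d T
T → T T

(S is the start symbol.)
Yes. T → y b / T → T T on { 'y' }

FIRST sets of the non-terminals at (or reachable through a nullable prefix from) the front of some alternative:
  FIRST(T) = { 'y' }

Productions for S:
  S → b d: FIRST = { 'b' }
  S → d T: FIRST = { 'd' }
Productions for T:
  T → y b: FIRST = { 'y' }
  T → T T: FIRST = { 'y' }

Conflict for T: T → y b and T → T T
  Overlap: { 'y' }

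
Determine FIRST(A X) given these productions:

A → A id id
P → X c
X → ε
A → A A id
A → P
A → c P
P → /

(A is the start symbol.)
{ '/', 'c' }

FIRST sets of the non-terminals involved (from the grammar, by fixed-point iteration):
  FIRST(A) = { '/', 'c' }

To compute FIRST(A X), process the symbols left to right:
Symbol A is a non-terminal. Add FIRST(A) \ {ε} = { '/', 'c' }
A is not nullable (ε ∉ FIRST(A)), so stop here.
FIRST(A X) = { '/', 'c' }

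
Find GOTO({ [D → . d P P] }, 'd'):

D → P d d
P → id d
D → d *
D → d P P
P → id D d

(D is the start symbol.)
{ [D → d . P P], [P → . id D d], [P → . id d] }

GOTO(I, 'd') = CLOSURE({ [A → αX.β] : [A → α.Xβ] ∈ I, X = 'd' })

Items with dot before 'd', with the dot advanced:
  [D → . d P P] → [D → d . P P]
Closure of the advanced items:
  [D → d . P P] has the dot before P: add [P → . id d], [P → . id D d]

GOTO = { [D → d . P P], [P → . id D d], [P → . id d] }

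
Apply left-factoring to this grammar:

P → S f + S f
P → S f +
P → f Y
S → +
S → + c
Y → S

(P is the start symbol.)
Left-factoring transforms A → αβ₁ | αβ₂ into A → αA' and A' → β₁ | β₂
(α is the longest common prefix among the alternatives). Repeat until
no nonterminal has two alternatives with a common prefix.

Round 1: P has alternatives sharing prefix 'S f +'. Introduce P': P → S f + P'
  Add: P' → S f
  Add: P' → ε

Round 2: S has alternatives sharing prefix '+'. Introduce S': S → + S'
  Add: S' → ε
  Add: S' → c

No remaining common prefixes — done.

Resulting grammar:
P → S f + P'
P' → S f
P' → ε
P → f Y
S → + S'
S' → ε
S' → c
Y → S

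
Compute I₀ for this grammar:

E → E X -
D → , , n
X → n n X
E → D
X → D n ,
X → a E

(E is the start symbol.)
First, augment the grammar with E' → E
I₀ = CLOSURE({ [E' → . E] }):
  [E' → . E] has the dot before E: add [E → . E X -], [E → . D]
  [E → . D] has the dot before D: add [D → . , , n]
No further items can be added.

I₀ = { [D → . , , n], [E → . D], [E → . E X -], [E' → . E] }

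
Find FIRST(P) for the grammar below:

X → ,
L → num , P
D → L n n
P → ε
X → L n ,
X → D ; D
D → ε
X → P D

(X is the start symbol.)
To compute FIRST(P), examine every production with P on the left-hand side, reading each right-hand side left to right until a non-nullable symbol is reached.

From P → ε:
  - ε-production, so ε ∈ FIRST(P)

Collecting: FIRST(P) = { ε }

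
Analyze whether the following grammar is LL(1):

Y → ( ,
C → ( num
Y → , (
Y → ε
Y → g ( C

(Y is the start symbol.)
Yes, the grammar is LL(1).

Relevant sets:
  FOLLOW(Y) = { $ }

For Y:
  PREDICT(Y → '(' ',') = { '(' }
  PREDICT(Y → ',' '(') = { ',' }
  PREDICT(Y → ε) = { $ }
  PREDICT(Y → g '(' C) = { 'g' }
C has a single production, so nothing to check there.

All predict sets are disjoint. The grammar IS LL(1).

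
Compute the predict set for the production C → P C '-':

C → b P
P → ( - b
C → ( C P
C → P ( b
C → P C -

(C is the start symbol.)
PREDICT(C → P C '-') = (FIRST(RHS) \ {ε}) ∪ (FOLLOW(C) if ε ∈ FIRST(RHS), i.e. RHS ⇒* ε)
FIRST(P) = { '(' }
FIRST(P C '-') = { '(' }
ε ∉ FIRST(P C '-'), so FOLLOW(C) is not added.
PREDICT(C → P C '-') = { '(' }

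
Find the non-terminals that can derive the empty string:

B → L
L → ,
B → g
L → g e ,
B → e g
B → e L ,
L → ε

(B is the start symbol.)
A non-terminal is nullable if it can derive ε (the empty string): either it has an ε-production, or it has a production whose right-hand side consists entirely of nullable non-terminals.

ε-productions: L → ε
So L is immediately nullable.
B → L: every symbol on the right is nullable, so B is nullable too.
Every non-terminal is now nullable.
Nullable = { 'B', 'L' }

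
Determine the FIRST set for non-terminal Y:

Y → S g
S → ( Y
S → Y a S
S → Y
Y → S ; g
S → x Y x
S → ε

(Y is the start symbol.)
To compute FIRST(Y), examine every production with Y on the left-hand side, reading each right-hand side left to right until a non-nullable symbol is reached.

FIRST sets of the other non-terminals involved (by the same procedure, iterated to a fixed point):
  FIRST(S) = { '(', ';', 'g', 'x', ε }

From Y → S g:
  - S is a non-terminal: add FIRST(S) \ {ε} = { '(', ';', 'g', 'x' }
    S is nullable, so continue to the next symbol
  - g is a terminal: add 'g' and stop
From Y → S ; g:
  - S is a non-terminal: add FIRST(S) \ {ε} = { '(', ';', 'g', 'x' }
    S is nullable, so continue to the next symbol
  - ';' is a terminal: add ';' and stop

Collecting: FIRST(Y) = { '(', ';', 'g', 'x' }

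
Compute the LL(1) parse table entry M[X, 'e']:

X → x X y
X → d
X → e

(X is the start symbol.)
To find M[X, 'e'], we find productions for X where 'e' is in the predict set (PREDICT(N → α) = (FIRST(α) \ {ε}) ∪ (FOLLOW(N) if α ⇒* ε)).

X → x X y: PREDICT = { 'x' }
X → d: PREDICT = { 'd' }
X → e: PREDICT = { 'e' }
  'e' is in predict set, so this production goes in M[X, 'e']

M[X, 'e'] = X → e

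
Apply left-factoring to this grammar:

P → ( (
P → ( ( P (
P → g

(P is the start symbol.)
Left-factoring transforms A → αβ₁ | αβ₂ into A → αA' and A' → β₁ | β₂
(α is the longest common prefix among the alternatives). Repeat until
no nonterminal has two alternatives with a common prefix.

Round 1: P has alternatives sharing prefix '( ('. Introduce P': P → ( ( P'
  Add: P' → ε
  Add: P' → P (

No remaining common prefixes — done.

Resulting grammar:
P → ( ( P'
P' → ε
P' → P (
P → g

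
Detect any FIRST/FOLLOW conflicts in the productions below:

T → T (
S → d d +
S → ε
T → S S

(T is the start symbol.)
A FIRST/FOLLOW conflict occurs when a non-terminal N has a nullable alternative N → β (β ⇒* ε) and another alternative N → α with FIRST(α) ∩ FOLLOW(N) ≠ ∅: on such a lookahead the parser cannot decide between expanding α and letting N vanish via β.

Nullable non-terminals: S, T.
FIRST sets used below: FIRST(T) = { '(', 'd', ε }, FIRST(S) = { 'd', ε }

S: nullable alternative(s) S → ε; FOLLOW(S) = { $, '(', 'd' }
  S → d d +: FIRST \ {ε} = { 'd' } — overlaps FOLLOW(S) on { 'd' }: CONFLICT
  S → ε: FIRST \ {ε} = { } — this is the only nullable alternative, skip

T: nullable alternative(s) T → S S; FOLLOW(T) = { $, '(' }
  T → T (: FIRST \ {ε} = { '(', 'd' } — overlaps FOLLOW(T) on { '(' }: CONFLICT
  T → S S: FIRST \ {ε} = { 'd' } — this is the only nullable alternative, skip

So the grammar has 2 FIRST/FOLLOW conflicts (marked CONFLICT above).

Answer: Yes. T → T '(' with FOLLOW(T) on { '(' }; S → d d '+' with FOLLOW(S) on { 'd' }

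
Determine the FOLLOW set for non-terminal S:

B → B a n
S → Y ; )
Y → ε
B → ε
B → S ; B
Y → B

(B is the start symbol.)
{ ';' }

To compute FOLLOW(S), find every occurrence of S on a right-hand side N → α S β: add FIRST(β) \ {ε}, and if β is empty or nullable also add FOLLOW(N). Iterate to a fixed point.

In B → S ; B: S is followed by ';' B, add FIRST(';' B) \ {ε} = { ';' }

Taking the union: FOLLOW(S) = { ';' }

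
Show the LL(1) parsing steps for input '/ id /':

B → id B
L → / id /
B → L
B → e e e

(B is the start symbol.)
Stack is shown with the top on the left.

Stack     Input     Action
--------------------------
B $       / id / $  output B → L
L $       / id / $  output L → / id /
/ id / $  / id / $  match '/'
id / $    id / $    match 'id'
/ $       / $       match '/'
$         $         accept

The string is accepted.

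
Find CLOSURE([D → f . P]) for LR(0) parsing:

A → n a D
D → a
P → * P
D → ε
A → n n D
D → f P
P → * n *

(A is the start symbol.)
To compute CLOSURE, for each item [A → α.Bβ] where B is a non-terminal, add [B → .γ] for all productions B → γ; repeat for the newly added items until nothing changes.

Start with: [D → f . P]
  [D → f . P] has the dot before P: add [P → . * P], [P → . * n *]
No further items can be added.

CLOSURE = { [D → f . P], [P → . * P], [P → . * n *] }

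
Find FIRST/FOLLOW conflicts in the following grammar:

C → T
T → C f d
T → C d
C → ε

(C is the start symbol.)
Yes. C → T with FOLLOW(C) on { 'd', 'f' }

Nullable non-terminals: C.
FIRST sets used below: FIRST(T) = { 'd', 'f' }

C: nullable alternative(s) C → ε; FOLLOW(C) = { $, 'd', 'f' }
  C → T: FIRST \ {ε} = { 'd', 'f' } — overlaps FOLLOW(C) on { 'd', 'f' }: CONFLICT
  C → ε: FIRST \ {ε} = { } — this is the only nullable alternative, skip

T has no nullable alternative, so no FIRST/FOLLOW check is needed there.

So the grammar has 1 FIRST/FOLLOW conflict (marked CONFLICT above).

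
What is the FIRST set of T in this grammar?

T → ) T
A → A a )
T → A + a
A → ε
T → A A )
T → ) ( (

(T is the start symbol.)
To compute FIRST(T), examine every production with T on the left-hand side, reading each right-hand side left to right until a non-nullable symbol is reached.

FIRST sets of the other non-terminals involved (by the same procedure, iterated to a fixed point):
  FIRST(A) = { 'a', ε }

From T → ) T:
  - ')' is a terminal: add ')' and stop
From T → A + a:
  - A is a non-terminal: add FIRST(A) \ {ε} = { 'a' }
    A is nullable, so continue to the next symbol
  - '+' is a terminal: add '+' and stop
From T → A A ):
  - A is a non-terminal: add FIRST(A) \ {ε} = { 'a' }
    A is nullable, so continue to the next symbol
  - A is a non-terminal: add FIRST(A) \ {ε} = { 'a' }
    A is nullable, so continue to the next symbol
  - ')' is a terminal: add ')' and stop
From T → ) ( (:
  - ')' is a terminal: add ')' and stop

Collecting: FIRST(T) = { ')', '+', 'a' }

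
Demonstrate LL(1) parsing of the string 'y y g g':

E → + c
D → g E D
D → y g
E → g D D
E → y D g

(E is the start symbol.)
Stack is shown with the top on the left.

Stack    Input      Action
--------------------------
E $      y y g g $  output E → y D g
y D g $  y y g g $  match 'y'
D g $    y g g $    output D → y g
y g g $  y g g $    match 'y'
g g $    g g $      match 'g'
g $      g $        match 'g'
$        $          accept

The string is accepted.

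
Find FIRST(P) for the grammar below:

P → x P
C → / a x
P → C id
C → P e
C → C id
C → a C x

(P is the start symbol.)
To compute FIRST(P), examine every production with P on the left-hand side, reading each right-hand side left to right until a non-nullable symbol is reached.

FIRST sets of the other non-terminals involved (by the same procedure, iterated to a fixed point):
  FIRST(C) = { '/', 'a', 'x' }

From P → x P:
  - x is a terminal: add 'x' and stop
From P → C id:
  - C is a non-terminal: add FIRST(C) \ {ε} = { '/', 'a', 'x' }
    C is not nullable, so stop

Collecting: FIRST(P) = { '/', 'a', 'x' }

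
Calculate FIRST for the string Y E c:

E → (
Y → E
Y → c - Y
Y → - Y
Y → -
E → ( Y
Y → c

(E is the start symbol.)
{ '(', '-', 'c' }

FIRST sets of the non-terminals involved (from the grammar, by fixed-point iteration):
  FIRST(Y) = { '(', '-', 'c' }

To compute FIRST(Y E c), process the symbols left to right:
Symbol Y is a non-terminal. Add FIRST(Y) \ {ε} = { '(', '-', 'c' }
Y is not nullable (ε ∉ FIRST(Y)), so stop here.
FIRST(Y E c) = { '(', '-', 'c' }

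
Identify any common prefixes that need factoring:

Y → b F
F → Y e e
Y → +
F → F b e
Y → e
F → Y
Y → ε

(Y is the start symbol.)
Yes, F has productions with common prefix 'Y'

Left-factoring is needed when two productions for the same non-terminal
share a common prefix on the right-hand side.

Productions for Y:
  Y → b F
  Y → +
  Y → e
  Y → ε
Productions for F:
  F → Y e e
  F → F b e
  F → Y

Found common prefix 'Y' in productions for F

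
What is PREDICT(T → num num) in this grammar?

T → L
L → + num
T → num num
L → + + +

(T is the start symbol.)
PREDICT(T → num num) = (FIRST(RHS) \ {ε}) ∪ (FOLLOW(T) if ε ∈ FIRST(RHS), i.e. RHS ⇒* ε)
FIRST(num num) = { 'num' }
ε ∉ FIRST(num num), so FOLLOW(T) is not added.
PREDICT(T → num num) = { 'num' }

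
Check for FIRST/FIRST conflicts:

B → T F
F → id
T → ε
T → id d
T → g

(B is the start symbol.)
No FIRST/FIRST conflicts.

A FIRST/FIRST conflict occurs when two productions N → α and N → β for the same non-terminal have FIRST(α) ∩ FIRST(β) ≠ ∅ (with ε ∈ FIRST of a nullable right-hand side, so two nullable alternatives also conflict).

Productions for T:
  T → ε: FIRST = { ε }
  T → id d: FIRST = { 'id' }
  T → g: FIRST = { 'g' }
B, F have only one production, so no FIRST/FIRST conflict is possible there.

All alternatives of each non-terminal have pairwise disjoint FIRST sets.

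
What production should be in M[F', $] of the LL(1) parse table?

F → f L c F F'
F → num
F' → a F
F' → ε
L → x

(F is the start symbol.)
To find M[F', $], we find productions for F' where $ is in the predict set (PREDICT(N → α) = (FIRST(α) \ {ε}) ∪ (FOLLOW(N) if α ⇒* ε)).

Relevant sets:
  FOLLOW(F') = { $, 'a' }

F' → a F: PREDICT = { 'a' }
F' → ε: PREDICT = { $, 'a' }
  $ is in predict set, so this production goes in M[F', $]

M[F', $] = F' → ε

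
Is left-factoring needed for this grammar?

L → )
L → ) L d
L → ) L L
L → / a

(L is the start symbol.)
Yes, L has productions with common prefix ')'

Left-factoring is needed when two productions for the same non-terminal
share a common prefix on the right-hand side.

Productions for L:
  L → )
  L → ) L d
  L → ) L L
  L → / a

Found common prefix ')' in productions for L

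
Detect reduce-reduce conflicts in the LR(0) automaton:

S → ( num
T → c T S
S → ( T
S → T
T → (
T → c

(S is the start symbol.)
A reduce-reduce conflict occurs when an LR(0) state has two complete items [A → α .] and [B → β .] — both call for a reduction, and with no lookahead the parser cannot choose between them.

Augment with S' → S and build the canonical LR(0) collection (I0 = CLOSURE({[S' → . S]}), then GOTO on every symbol after a dot until no new states appear). It has 10 states:
  I0: { [S → . ( T], [S → . ( num], [S → . T], [S' → . S], [T → . (], [T → . c T S], [T → . c] }  — shift
  I1: { [S → ( . T], [S → ( . num], [T → ( .], [T → . (], [T → . c T S], [T → . c] }  — shift, reduce
  I2: { [S' → S .] }  — accept
  I3: { [S → T .] }  — reduce
  I4: { [T → . (], [T → . c T S], [T → . c], [T → c . T S], [T → c .] }  — shift, reduce
  I5: { [T → ( .] }  — reduce
  I6: { [S → . ( T], [S → . ( num], [S → . T], [T → . (], [T → . c T S], [T → . c], [T → c T . S] }  — shift
  I7: { [T → c T S .] }  — reduce
  I8: { [S → ( T .] }  — reduce
  I9: { [S → ( num .] }  — reduce

No state contains more than one complete item.

Answer: No reduce-reduce conflicts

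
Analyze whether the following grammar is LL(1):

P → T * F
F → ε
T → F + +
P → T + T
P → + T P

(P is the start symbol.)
Relevant sets:
  FIRST(T) = { '+' }

For P:
  PREDICT(P → T '*' F) = { '+' }
  PREDICT(P → T '+' T) = { '+' }
  PREDICT(P → '+' T P) = { '+' }
F, T have a single production, so nothing to check there.

Conflict found: Predict set conflict for P: { '+' }
The grammar is NOT LL(1).

Answer: No. Predict set conflict for P: { '+' }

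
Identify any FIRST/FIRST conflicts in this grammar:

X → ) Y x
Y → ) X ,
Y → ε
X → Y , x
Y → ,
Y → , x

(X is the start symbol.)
Yes. X → ')' Y x / X → Y ',' x on { ')' }; Y → ',' / Y → ',' x on { ',' }

A FIRST/FIRST conflict occurs when two productions N → α and N → β for the same non-terminal have FIRST(α) ∩ FIRST(β) ≠ ∅ (with ε ∈ FIRST of a nullable right-hand side, so two nullable alternatives also conflict).

FIRST sets of the non-terminals at (or reachable through a nullable prefix from) the front of some alternative:
  FIRST(Y) = { ')', ',', ε }

Productions for X:
  X → ) Y x: FIRST = { ')' }
  X → Y , x: FIRST = { ')', ',' }
Productions for Y:
  Y → ) X ,: FIRST = { ')' }
  Y → ε: FIRST = { ε }
  Y → ,: FIRST = { ',' }
  Y → , x: FIRST = { ',' }

Conflict for X: X → ) Y x and X → Y , x
  Overlap: { ')' }
Conflict for Y: Y → , and Y → , x
  Overlap: { ',' }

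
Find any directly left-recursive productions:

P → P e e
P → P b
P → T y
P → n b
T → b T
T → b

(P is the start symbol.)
Yes, P is left-recursive

Direct left recursion occurs when N → N α for some non-terminal N (the right-hand side begins with the left-hand side itself).

P → P e e: LEFT RECURSIVE (starts with P)
P → P b: LEFT RECURSIVE (starts with P)
P → T y: starts with T
P → n b: starts with n
T → b T: starts with b
T → b: starts with b

The grammar has direct left recursion on: P.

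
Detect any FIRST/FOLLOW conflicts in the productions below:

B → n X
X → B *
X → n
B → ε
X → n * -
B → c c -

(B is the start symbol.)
No FIRST/FOLLOW conflicts.

Nullable non-terminals: B.

B: nullable alternative(s) B → ε; FOLLOW(B) = { $, '*' }
  B → n X: FIRST \ {ε} = { 'n' } — disjoint from FOLLOW(B)
  B → ε: FIRST \ {ε} = { } — this is the only nullable alternative, skip
  B → c c -: FIRST \ {ε} = { 'c' } — disjoint from FOLLOW(B)

X has no nullable alternative, so no FIRST/FOLLOW check is needed there.

No FIRST/FOLLOW conflicts found.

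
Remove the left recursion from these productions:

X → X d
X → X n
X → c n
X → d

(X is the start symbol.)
X is directly left-recursive. The standard transformation for
  A → A α₁ | ... | A α_m | β₁ | ... | β_n
is
  A  → β₁ A' | ... | β_n A'
  A' → α₁ A' | ... | α_m A' | ε

X → c n becomes X → c n X'
X → d becomes X → d X'
X → X d becomes X' → d X'
X → X n becomes X' → n X'
Add X' → ε

Resulting grammar:
X → c n X'
X → d X'
X' → d X'
X' → n X'
X' → ε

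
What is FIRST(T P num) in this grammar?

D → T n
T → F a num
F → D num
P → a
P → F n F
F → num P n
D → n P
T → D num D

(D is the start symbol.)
FIRST sets of the non-terminals involved (from the grammar, by fixed-point iteration):
  FIRST(T) = { 'n', 'num' }

To compute FIRST(T P num), process the symbols left to right:
Symbol T is a non-terminal. Add FIRST(T) \ {ε} = { 'n', 'num' }
T is not nullable (ε ∉ FIRST(T)), so stop here.
FIRST(T P num) = { 'n', 'num' }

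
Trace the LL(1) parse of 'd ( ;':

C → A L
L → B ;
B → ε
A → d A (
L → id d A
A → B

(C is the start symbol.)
Stack is shown with the top on the left.

Stack      Input    Action
--------------------------
C $        d ( ; $  output C → A L
A L $      d ( ; $  output A → d A (
d A ( L $  d ( ; $  match 'd'
A ( L $    ( ; $    output A → B
B ( L $    ( ; $    output B → ε
( L $      ( ; $    match '('
L $        ; $      output L → B ;
B ; $      ; $      output B → ε
; $        ; $      match ';'
$          $        accept

The string is accepted.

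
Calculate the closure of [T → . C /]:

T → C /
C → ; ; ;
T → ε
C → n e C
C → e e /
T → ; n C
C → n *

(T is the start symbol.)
To compute CLOSURE, for each item [A → α.Bβ] where B is a non-terminal, add [B → .γ] for all productions B → γ; repeat for the newly added items until nothing changes.

Start with: [T → . C /]
  [T → . C /] has the dot before C: add [C → . ; ; ;], [C → . n e C], [C → . e e /], [C → . n *]
No further items can be added.

CLOSURE = { [C → . ; ; ;], [C → . e e /], [C → . n *], [C → . n e C], [T → . C /] }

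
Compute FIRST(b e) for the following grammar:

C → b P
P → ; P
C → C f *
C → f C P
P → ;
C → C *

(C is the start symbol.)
{ 'b' }

To compute FIRST(b e), process the symbols left to right:
Symbol b is a terminal. Add 'b' and stop.
FIRST(b e) = { 'b' }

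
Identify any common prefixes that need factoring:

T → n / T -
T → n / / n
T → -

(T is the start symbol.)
Left-factoring is needed when two productions for the same non-terminal
share a common prefix on the right-hand side.

Productions for T:
  T → n / T -
  T → n / / n
  T → -

Found common prefix 'n /' in productions for T

Answer: Yes, T has productions with common prefix 'n /'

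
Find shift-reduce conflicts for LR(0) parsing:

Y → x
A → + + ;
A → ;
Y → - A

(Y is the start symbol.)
No shift-reduce conflicts

Augment with Y' → Y and build the canonical LR(0) collection (I0 = CLOSURE({[Y' → . Y]}), then GOTO on every symbol after a dot until no new states appear). It has 9 states:
  I0: { [Y → . - A], [Y → . x], [Y' → . Y] }  — shift
  I1: { [A → . + + ;], [A → . ;], [Y → - . A] }  — shift
  I2: { [Y' → Y .] }  — accept
  I3: { [Y → x .] }  — reduce
  I4: { [A → + . + ;] }  — shift
  I5: { [A → ; .] }  — reduce
  I6: { [Y → - A .] }  — reduce
  I7: { [A → + + . ;] }  — shift
  I8: { [A → + + ; .] }  — reduce

No state contains both a complete item and a shift item.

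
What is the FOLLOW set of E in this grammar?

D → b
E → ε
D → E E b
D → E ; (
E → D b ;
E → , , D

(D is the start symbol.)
{ ',', ';', 'b' }

In D → E E b: E is followed by E b, add FIRST(E b) \ {ε} = { ',', ';', 'b' }
In D → E E b: E is followed by b, add FIRST(b) \ {ε} = { 'b' }
In D → E ; (: E is followed by ';' '(', add FIRST(';' '(') \ {ε} = { ';' }

Taking the union: FOLLOW(E) = { ',', ';', 'b' }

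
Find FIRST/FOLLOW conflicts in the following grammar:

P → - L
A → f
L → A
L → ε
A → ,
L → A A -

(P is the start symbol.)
Nullable non-terminals: L.
FIRST sets used below: FIRST(A) = { ',', 'f' }

L: nullable alternative(s) L → ε; FOLLOW(L) = { $ }
  L → A: FIRST \ {ε} = { ',', 'f' } — disjoint from FOLLOW(L)
  L → ε: FIRST \ {ε} = { } — this is the only nullable alternative, skip
  L → A A -: FIRST \ {ε} = { ',', 'f' } — disjoint from FOLLOW(L)

A, P have no nullable alternative, so no FIRST/FOLLOW check is needed there.

No FIRST/FOLLOW conflicts found.

Answer: No FIRST/FOLLOW conflicts.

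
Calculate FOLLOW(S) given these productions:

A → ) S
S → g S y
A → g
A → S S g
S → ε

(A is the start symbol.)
{ $, 'g', 'y' }

In A → ) S: S is at the end, add FOLLOW(A)
In S → g S y: S is followed by y, add FIRST(y) \ {ε} = { 'y' }
In A → S S g: S is followed by S g, add FIRST(S g) \ {ε} = { 'g' }
In A → S S g: S is followed by g, add FIRST(g) \ {ε} = { 'g' }

The FOLLOW sets referred to above (computed the same way, to a fixed point):
  FOLLOW(A) = { $ }

Taking the union: FOLLOW(S) = { $, 'g', 'y' }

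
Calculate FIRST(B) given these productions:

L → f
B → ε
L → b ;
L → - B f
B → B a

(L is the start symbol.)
To compute FIRST(B), examine every production with B on the left-hand side, reading each right-hand side left to right until a non-nullable symbol is reached.

From B → ε:
  - ε-production, so ε ∈ FIRST(B)
From B → B a:
  - B is the symbol being defined: contributes nothing new
    B is nullable, so continue to the next symbol
  - a is a terminal: add 'a' and stop

Collecting: FIRST(B) = { 'a', ε }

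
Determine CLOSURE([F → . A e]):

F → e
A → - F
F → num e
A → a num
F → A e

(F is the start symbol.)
{ [A → . - F], [A → . a num], [F → . A e] }

To compute CLOSURE, for each item [A → α.Bβ] where B is a non-terminal, add [B → .γ] for all productions B → γ; repeat for the newly added items until nothing changes.

Start with: [F → . A e]
  [F → . A e] has the dot before A: add [A → . - F], [A → . a num]
No further items can be added.

CLOSURE = { [A → . - F], [A → . a num], [F → . A e] }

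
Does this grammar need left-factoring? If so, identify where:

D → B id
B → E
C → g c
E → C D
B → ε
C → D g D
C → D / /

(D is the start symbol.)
Left-factoring is needed when two productions for the same non-terminal
share a common prefix on the right-hand side.

Productions for B:
  B → E
  B → ε
Productions for C:
  C → g c
  C → D g D
  C → D / /

Found common prefix 'D' in productions for C

Answer: Yes, C has productions with common prefix 'D'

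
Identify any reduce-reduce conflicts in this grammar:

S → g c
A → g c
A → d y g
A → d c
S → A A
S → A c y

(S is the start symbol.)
Augment with S' → S and build the canonical LR(0) collection (I0 = CLOSURE({[S' → . S]}), then GOTO on every symbol after a dot until no new states appear). It has 14 states:
  I0: { [A → . d c], [A → . d y g], [A → . g c], [S → . A A], [S → . A c y], [S → . g c], [S' → . S] }  — shift
  I1: { [A → . d c], [A → . d y g], [A → . g c], [S → A . A], [S → A . c y] }  — shift
  I2: { [S' → S .] }  — accept
  I3: { [A → d . c], [A → d . y g] }  — shift
  I4: { [A → g . c], [S → g . c] }  — shift
  I5: { [A → g c .], [S → g c .] }  — 2 reduces
  I6: { [A → d c .] }  — reduce
  I7: { [A → d y . g] }  — shift
  I8: { [A → d y g .] }  — reduce
  I9: { [S → A A .] }  — reduce
  I10: { [S → A c . y] }  — shift
  I11: { [A → g . c] }  — shift
  I12: { [A → g c .] }  — reduce
  I13: { [S → A c y .] }  — reduce

I5 contains complete items [A → g c .], [S → g c .] — reduce-reduce conflict.

Answer: Yes — I5: [A → g c .] vs [S → g c .]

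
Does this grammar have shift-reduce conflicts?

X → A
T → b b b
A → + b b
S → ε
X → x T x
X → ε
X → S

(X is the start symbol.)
Augment with X' → X and build the canonical LR(0) collection (I0 = CLOSURE({[X' → . X]}), then GOTO on every symbol after a dot until no new states appear). It has 13 states:
  I0: { [A → . + b b], [S → .], [X → . A], [X → . S], [X → . x T x], [X → .], [X' → . X] }  — shift, 2 reduces
  I1: { [A → + . b b] }  — shift
  I2: { [X → A .] }  — reduce
  I3: { [X → S .] }  — reduce
  I4: { [X' → X .] }  — accept
  I5: { [T → . b b b], [X → x . T x] }  — shift
  I6: { [X → x T . x] }  — shift
  I7: { [T → b . b b] }  — shift
  I8: { [T → b b . b] }  — shift
  I9: { [T → b b b .] }  — reduce
  I10: { [X → x T x .] }  — reduce
  I11: { [A → + b . b] }  — shift
  I12: { [A → + b b .] }  — reduce

I0 contains reduce items [S → .], [X → .] and shift items [A → . + b b], [X → . x T x] — shift-reduce conflict.

Answer: Yes — I0: [S → .] vs [A → . + b b]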